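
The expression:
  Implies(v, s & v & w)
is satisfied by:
  {w: True, s: True, v: False}
  {w: True, s: False, v: False}
  {s: True, w: False, v: False}
  {w: False, s: False, v: False}
  {w: True, v: True, s: True}


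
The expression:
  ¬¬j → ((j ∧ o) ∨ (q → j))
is always true.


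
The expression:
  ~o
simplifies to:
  ~o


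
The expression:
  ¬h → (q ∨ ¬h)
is always true.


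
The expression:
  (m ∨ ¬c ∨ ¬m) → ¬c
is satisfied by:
  {c: False}


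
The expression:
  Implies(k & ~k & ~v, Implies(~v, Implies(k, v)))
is always true.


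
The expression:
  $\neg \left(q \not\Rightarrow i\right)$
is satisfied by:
  {i: True, q: False}
  {q: False, i: False}
  {q: True, i: True}


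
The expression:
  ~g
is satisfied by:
  {g: False}


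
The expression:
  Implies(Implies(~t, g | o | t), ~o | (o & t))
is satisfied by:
  {t: True, o: False}
  {o: False, t: False}
  {o: True, t: True}


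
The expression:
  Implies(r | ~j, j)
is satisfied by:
  {j: True}


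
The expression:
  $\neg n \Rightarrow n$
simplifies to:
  $n$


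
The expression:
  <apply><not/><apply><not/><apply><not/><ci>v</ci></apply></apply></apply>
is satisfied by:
  {v: False}


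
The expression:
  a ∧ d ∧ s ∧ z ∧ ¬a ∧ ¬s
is never true.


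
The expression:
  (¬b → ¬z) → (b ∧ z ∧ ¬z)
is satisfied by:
  {z: True, b: False}


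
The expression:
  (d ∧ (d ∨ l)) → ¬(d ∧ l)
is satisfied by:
  {l: False, d: False}
  {d: True, l: False}
  {l: True, d: False}


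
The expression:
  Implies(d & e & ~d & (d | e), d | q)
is always true.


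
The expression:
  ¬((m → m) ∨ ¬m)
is never true.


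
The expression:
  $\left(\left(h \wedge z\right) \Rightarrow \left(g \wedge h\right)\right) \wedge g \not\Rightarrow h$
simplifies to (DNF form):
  $g \wedge \neg h$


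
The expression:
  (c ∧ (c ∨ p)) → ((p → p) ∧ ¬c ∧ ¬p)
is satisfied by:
  {c: False}


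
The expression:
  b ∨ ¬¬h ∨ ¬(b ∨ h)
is always true.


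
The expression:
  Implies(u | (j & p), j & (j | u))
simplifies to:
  j | ~u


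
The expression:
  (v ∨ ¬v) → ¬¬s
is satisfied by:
  {s: True}


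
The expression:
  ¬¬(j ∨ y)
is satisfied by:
  {y: True, j: True}
  {y: True, j: False}
  {j: True, y: False}


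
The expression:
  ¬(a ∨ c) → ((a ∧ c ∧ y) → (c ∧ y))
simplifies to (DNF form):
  True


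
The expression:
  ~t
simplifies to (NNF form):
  ~t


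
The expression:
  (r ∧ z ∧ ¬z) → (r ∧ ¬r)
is always true.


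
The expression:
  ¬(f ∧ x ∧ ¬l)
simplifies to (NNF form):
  l ∨ ¬f ∨ ¬x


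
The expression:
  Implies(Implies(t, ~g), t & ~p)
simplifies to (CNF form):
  t & (g | ~p)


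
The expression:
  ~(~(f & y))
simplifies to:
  f & y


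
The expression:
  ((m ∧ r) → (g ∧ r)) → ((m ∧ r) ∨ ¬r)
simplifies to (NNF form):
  m ∨ ¬r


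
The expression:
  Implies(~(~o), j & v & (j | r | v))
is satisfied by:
  {j: True, v: True, o: False}
  {j: True, v: False, o: False}
  {v: True, j: False, o: False}
  {j: False, v: False, o: False}
  {o: True, j: True, v: True}


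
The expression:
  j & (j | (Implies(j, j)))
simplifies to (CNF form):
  j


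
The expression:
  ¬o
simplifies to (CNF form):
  ¬o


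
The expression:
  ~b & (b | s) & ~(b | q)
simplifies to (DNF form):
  s & ~b & ~q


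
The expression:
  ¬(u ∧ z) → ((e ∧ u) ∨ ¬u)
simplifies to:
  e ∨ z ∨ ¬u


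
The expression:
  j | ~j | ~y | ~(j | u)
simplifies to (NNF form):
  True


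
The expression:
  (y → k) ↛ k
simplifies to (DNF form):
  ¬k ∧ ¬y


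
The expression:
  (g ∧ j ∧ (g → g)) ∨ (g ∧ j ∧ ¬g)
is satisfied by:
  {j: True, g: True}


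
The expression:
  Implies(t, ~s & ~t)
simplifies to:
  ~t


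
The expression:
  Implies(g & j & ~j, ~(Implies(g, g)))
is always true.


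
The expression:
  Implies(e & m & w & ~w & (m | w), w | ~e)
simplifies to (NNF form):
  True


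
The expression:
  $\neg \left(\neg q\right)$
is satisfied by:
  {q: True}


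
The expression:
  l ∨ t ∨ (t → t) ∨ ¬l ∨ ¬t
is always true.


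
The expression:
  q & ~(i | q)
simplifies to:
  False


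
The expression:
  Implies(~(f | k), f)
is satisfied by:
  {k: True, f: True}
  {k: True, f: False}
  {f: True, k: False}


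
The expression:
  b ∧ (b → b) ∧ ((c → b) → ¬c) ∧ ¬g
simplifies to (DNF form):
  b ∧ ¬c ∧ ¬g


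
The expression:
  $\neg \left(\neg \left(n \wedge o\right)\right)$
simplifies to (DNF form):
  $n \wedge o$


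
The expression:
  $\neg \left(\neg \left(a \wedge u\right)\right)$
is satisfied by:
  {a: True, u: True}


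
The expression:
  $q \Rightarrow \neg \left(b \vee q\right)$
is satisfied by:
  {q: False}


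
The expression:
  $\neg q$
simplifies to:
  $\neg q$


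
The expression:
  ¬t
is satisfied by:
  {t: False}


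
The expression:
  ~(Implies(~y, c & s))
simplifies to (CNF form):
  ~y & (~c | ~s)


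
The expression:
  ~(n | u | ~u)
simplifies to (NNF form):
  False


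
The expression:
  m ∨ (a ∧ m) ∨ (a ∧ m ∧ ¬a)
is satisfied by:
  {m: True}


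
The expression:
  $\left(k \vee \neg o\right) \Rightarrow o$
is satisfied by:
  {o: True}


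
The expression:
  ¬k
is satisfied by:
  {k: False}


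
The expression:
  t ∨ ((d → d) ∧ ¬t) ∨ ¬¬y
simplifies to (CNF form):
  True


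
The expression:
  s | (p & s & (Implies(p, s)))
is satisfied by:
  {s: True}


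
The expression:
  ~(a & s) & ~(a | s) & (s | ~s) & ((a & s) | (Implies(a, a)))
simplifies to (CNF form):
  ~a & ~s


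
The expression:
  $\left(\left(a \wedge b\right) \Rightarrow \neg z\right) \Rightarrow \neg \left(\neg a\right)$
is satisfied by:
  {a: True}


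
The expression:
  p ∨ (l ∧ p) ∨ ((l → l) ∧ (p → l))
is always true.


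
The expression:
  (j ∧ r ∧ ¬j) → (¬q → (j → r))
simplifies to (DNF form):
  True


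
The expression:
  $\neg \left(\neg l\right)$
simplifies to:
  $l$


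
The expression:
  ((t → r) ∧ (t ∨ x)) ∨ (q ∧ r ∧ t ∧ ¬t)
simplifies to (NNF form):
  (r ∧ t) ∨ (x ∧ ¬t)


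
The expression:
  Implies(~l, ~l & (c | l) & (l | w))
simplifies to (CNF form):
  (c | l) & (l | w)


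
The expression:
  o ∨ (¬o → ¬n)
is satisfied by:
  {o: True, n: False}
  {n: False, o: False}
  {n: True, o: True}


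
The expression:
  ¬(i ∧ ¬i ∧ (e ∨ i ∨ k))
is always true.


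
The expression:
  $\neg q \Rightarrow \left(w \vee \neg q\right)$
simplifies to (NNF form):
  $\text{True}$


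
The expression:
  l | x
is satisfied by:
  {x: True, l: True}
  {x: True, l: False}
  {l: True, x: False}


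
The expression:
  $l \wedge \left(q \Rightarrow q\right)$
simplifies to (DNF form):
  $l$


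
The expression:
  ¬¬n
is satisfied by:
  {n: True}


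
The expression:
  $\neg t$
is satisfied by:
  {t: False}


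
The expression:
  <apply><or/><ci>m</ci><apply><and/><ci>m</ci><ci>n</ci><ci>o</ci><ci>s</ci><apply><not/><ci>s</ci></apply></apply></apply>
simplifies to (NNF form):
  <ci>m</ci>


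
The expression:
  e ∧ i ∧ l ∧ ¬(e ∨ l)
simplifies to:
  False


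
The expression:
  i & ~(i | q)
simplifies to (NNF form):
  False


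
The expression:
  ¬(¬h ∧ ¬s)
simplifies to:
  h ∨ s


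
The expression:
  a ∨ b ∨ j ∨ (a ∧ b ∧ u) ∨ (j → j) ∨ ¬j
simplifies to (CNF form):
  True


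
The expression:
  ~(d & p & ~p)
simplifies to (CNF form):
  True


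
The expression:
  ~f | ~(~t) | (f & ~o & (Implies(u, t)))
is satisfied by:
  {t: True, u: False, o: False, f: False}
  {t: True, o: True, u: False, f: False}
  {t: True, u: True, o: False, f: False}
  {t: True, o: True, u: True, f: False}
  {t: False, u: False, o: False, f: False}
  {o: True, t: False, u: False, f: False}
  {u: True, t: False, o: False, f: False}
  {o: True, u: True, t: False, f: False}
  {f: True, t: True, u: False, o: False}
  {f: True, o: True, t: True, u: False}
  {f: True, t: True, u: True, o: False}
  {f: True, o: True, t: True, u: True}
  {f: True, t: False, u: False, o: False}


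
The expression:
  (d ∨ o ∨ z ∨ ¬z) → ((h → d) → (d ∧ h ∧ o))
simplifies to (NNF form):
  h ∧ (o ∨ ¬d)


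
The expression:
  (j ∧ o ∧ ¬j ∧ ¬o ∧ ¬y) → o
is always true.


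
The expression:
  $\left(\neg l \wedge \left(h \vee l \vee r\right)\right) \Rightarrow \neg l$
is always true.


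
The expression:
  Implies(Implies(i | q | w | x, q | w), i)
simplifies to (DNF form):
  i | (x & ~q & ~w)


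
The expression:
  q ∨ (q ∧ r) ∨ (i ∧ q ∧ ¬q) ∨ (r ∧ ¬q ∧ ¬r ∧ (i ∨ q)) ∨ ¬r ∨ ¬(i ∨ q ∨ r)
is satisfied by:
  {q: True, r: False}
  {r: False, q: False}
  {r: True, q: True}


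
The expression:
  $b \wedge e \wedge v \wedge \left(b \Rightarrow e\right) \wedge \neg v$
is never true.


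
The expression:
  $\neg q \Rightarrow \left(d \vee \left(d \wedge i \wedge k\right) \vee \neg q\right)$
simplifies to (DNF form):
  $\text{True}$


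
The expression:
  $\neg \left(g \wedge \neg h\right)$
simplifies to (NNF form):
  $h \vee \neg g$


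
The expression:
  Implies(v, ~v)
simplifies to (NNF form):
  ~v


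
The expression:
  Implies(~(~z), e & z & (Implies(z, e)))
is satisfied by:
  {e: True, z: False}
  {z: False, e: False}
  {z: True, e: True}


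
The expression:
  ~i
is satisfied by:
  {i: False}


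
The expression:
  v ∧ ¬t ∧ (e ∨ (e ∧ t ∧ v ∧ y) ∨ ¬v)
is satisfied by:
  {e: True, v: True, t: False}


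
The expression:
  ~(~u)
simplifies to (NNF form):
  u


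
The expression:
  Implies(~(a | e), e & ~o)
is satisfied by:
  {a: True, e: True}
  {a: True, e: False}
  {e: True, a: False}


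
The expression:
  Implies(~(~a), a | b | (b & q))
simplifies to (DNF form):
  True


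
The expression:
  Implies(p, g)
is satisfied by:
  {g: True, p: False}
  {p: False, g: False}
  {p: True, g: True}


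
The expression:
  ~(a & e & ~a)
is always true.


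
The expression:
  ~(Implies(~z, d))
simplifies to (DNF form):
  ~d & ~z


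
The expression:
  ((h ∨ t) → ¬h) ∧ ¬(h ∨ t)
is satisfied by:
  {h: False, t: False}


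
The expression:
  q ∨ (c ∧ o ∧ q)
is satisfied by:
  {q: True}


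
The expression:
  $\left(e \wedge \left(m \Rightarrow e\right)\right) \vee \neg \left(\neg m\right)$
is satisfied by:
  {m: True, e: True}
  {m: True, e: False}
  {e: True, m: False}


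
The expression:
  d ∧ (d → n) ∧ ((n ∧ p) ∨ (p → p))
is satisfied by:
  {d: True, n: True}


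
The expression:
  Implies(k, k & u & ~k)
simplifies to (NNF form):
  ~k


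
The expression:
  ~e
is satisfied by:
  {e: False}


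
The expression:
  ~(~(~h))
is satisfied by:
  {h: False}


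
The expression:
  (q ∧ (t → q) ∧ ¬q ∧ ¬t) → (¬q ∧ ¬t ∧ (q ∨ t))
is always true.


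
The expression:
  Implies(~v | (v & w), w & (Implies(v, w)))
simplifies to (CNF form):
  v | w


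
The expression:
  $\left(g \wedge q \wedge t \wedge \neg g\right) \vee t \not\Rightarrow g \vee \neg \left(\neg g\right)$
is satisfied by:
  {t: True, g: True}
  {t: True, g: False}
  {g: True, t: False}


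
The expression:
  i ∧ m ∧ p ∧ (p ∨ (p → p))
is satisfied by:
  {m: True, p: True, i: True}


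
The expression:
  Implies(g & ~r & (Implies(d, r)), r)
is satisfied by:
  {r: True, d: True, g: False}
  {r: True, g: False, d: False}
  {d: True, g: False, r: False}
  {d: False, g: False, r: False}
  {r: True, d: True, g: True}
  {r: True, g: True, d: False}
  {d: True, g: True, r: False}


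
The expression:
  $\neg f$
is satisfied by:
  {f: False}


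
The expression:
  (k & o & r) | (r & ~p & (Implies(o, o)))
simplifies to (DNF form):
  (r & ~p) | (k & o & r) | (k & r & ~p) | (o & r & ~p)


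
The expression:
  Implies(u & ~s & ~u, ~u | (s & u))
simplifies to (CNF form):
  True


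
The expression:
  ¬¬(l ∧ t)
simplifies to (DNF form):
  l ∧ t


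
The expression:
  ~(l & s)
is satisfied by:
  {l: False, s: False}
  {s: True, l: False}
  {l: True, s: False}


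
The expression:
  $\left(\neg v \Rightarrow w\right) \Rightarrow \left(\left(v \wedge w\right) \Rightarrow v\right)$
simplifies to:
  $\text{True}$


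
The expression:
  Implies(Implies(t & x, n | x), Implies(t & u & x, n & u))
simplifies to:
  n | ~t | ~u | ~x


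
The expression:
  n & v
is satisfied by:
  {n: True, v: True}


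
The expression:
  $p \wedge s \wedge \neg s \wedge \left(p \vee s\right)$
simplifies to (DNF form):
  $\text{False}$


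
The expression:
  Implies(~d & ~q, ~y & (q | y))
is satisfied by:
  {d: True, q: True}
  {d: True, q: False}
  {q: True, d: False}


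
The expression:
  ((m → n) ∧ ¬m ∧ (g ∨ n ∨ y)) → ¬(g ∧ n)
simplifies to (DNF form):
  m ∨ ¬g ∨ ¬n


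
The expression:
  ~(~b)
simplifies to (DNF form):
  b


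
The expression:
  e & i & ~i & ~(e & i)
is never true.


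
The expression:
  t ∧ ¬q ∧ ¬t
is never true.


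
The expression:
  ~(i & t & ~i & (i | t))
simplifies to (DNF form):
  True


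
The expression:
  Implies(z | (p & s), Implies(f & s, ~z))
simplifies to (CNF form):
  ~f | ~s | ~z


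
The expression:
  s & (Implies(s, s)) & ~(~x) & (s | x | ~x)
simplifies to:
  s & x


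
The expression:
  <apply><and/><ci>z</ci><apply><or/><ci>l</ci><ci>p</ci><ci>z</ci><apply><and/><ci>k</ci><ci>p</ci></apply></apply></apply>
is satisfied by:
  {z: True}


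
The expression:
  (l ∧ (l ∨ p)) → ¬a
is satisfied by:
  {l: False, a: False}
  {a: True, l: False}
  {l: True, a: False}


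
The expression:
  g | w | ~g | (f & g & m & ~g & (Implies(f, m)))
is always true.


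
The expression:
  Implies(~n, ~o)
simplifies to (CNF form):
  n | ~o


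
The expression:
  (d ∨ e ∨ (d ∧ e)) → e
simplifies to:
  e ∨ ¬d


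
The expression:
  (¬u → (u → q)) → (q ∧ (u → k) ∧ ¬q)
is never true.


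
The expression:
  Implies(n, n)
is always true.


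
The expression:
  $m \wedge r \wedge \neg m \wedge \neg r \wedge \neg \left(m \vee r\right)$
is never true.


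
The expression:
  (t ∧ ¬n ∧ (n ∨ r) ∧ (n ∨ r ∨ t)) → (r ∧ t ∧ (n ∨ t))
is always true.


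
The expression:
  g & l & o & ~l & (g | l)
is never true.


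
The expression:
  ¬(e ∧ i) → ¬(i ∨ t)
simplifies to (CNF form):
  (e ∨ ¬i) ∧ (e ∨ ¬t) ∧ (i ∨ ¬i) ∧ (i ∨ ¬t)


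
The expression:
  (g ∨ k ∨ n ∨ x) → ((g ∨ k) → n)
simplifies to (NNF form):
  n ∨ (¬g ∧ ¬k)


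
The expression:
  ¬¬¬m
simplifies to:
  ¬m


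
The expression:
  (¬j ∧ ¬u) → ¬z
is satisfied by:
  {u: True, j: True, z: False}
  {u: True, j: False, z: False}
  {j: True, u: False, z: False}
  {u: False, j: False, z: False}
  {z: True, u: True, j: True}
  {z: True, u: True, j: False}
  {z: True, j: True, u: False}


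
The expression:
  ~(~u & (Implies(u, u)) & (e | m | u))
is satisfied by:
  {u: True, e: False, m: False}
  {u: True, m: True, e: False}
  {u: True, e: True, m: False}
  {u: True, m: True, e: True}
  {m: False, e: False, u: False}


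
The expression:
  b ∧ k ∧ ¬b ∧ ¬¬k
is never true.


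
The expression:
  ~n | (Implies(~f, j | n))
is always true.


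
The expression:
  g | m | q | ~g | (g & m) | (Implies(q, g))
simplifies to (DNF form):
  True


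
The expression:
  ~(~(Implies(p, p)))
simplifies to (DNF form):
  True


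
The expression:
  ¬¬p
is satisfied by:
  {p: True}


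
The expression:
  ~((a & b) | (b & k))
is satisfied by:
  {a: False, b: False, k: False}
  {k: True, a: False, b: False}
  {a: True, k: False, b: False}
  {k: True, a: True, b: False}
  {b: True, k: False, a: False}


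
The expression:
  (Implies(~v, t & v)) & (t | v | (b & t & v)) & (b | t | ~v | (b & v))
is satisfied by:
  {b: True, t: True, v: True}
  {b: True, v: True, t: False}
  {t: True, v: True, b: False}


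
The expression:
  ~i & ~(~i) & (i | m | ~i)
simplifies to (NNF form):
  False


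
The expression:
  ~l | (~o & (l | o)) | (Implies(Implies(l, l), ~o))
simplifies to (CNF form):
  ~l | ~o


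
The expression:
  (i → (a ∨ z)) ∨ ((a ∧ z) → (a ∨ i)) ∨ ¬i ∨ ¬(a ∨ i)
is always true.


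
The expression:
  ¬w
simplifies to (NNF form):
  ¬w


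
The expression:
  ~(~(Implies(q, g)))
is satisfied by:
  {g: True, q: False}
  {q: False, g: False}
  {q: True, g: True}


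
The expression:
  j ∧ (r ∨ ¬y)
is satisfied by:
  {r: True, j: True, y: False}
  {j: True, y: False, r: False}
  {r: True, y: True, j: True}


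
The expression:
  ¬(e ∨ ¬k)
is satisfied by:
  {k: True, e: False}


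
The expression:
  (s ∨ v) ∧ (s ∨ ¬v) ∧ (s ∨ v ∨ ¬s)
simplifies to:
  s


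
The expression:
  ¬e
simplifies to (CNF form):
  ¬e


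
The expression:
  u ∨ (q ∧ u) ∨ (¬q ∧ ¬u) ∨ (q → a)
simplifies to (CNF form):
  a ∨ u ∨ ¬q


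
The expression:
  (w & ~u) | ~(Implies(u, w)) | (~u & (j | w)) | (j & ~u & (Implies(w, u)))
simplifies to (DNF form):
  (j & ~u) | (u & ~w) | (w & ~u)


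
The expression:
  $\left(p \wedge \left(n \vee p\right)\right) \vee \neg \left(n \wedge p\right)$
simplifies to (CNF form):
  $\text{True}$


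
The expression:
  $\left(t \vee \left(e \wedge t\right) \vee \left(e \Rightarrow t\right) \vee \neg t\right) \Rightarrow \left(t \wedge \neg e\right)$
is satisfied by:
  {t: True, e: False}


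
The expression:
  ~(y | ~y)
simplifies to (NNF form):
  False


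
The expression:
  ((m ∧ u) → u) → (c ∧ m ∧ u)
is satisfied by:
  {c: True, m: True, u: True}


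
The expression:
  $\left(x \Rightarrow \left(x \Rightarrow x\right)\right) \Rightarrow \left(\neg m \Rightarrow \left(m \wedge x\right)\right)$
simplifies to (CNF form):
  $m$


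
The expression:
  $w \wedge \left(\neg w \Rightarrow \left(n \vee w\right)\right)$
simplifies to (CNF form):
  $w$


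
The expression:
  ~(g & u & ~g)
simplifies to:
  True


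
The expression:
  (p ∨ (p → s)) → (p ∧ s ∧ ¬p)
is never true.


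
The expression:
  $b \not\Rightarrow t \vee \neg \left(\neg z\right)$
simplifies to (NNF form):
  $z \vee \left(b \wedge \neg t\right)$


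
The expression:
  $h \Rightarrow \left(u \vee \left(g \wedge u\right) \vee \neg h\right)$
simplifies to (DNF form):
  $u \vee \neg h$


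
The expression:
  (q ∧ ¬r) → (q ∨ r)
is always true.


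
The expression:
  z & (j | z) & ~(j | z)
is never true.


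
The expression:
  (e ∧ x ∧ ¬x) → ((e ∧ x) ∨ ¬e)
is always true.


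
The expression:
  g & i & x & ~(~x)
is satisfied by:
  {i: True, x: True, g: True}


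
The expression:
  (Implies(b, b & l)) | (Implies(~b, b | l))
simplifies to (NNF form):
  True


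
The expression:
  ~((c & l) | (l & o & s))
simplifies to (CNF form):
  (~c | ~l) & (~c | ~l | ~o) & (~c | ~l | ~s) & (~l | ~o | ~s)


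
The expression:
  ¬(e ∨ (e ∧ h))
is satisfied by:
  {e: False}


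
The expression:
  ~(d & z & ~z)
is always true.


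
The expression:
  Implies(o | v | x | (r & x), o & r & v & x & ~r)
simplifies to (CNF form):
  ~o & ~v & ~x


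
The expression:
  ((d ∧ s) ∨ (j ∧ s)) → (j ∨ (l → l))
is always true.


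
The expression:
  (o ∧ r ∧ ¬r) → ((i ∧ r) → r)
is always true.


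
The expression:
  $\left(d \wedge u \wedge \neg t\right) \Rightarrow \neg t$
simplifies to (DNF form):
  $\text{True}$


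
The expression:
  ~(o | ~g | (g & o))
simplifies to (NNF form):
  g & ~o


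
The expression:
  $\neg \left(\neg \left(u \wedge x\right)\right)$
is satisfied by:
  {u: True, x: True}


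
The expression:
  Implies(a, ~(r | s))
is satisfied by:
  {s: False, a: False, r: False}
  {r: True, s: False, a: False}
  {s: True, r: False, a: False}
  {r: True, s: True, a: False}
  {a: True, r: False, s: False}


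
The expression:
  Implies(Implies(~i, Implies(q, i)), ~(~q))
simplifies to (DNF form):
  q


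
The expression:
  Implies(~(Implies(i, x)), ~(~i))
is always true.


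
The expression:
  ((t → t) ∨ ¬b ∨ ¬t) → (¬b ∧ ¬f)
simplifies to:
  ¬b ∧ ¬f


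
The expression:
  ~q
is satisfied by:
  {q: False}


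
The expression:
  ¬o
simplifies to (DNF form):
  ¬o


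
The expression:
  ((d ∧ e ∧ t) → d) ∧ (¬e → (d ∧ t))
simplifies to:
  e ∨ (d ∧ t)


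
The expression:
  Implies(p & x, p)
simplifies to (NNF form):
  True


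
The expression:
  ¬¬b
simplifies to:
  b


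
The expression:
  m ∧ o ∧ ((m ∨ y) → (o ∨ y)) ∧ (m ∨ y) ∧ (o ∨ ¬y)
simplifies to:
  m ∧ o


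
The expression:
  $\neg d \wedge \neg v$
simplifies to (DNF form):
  $\neg d \wedge \neg v$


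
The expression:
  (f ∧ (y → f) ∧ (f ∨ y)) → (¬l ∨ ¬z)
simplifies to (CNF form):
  ¬f ∨ ¬l ∨ ¬z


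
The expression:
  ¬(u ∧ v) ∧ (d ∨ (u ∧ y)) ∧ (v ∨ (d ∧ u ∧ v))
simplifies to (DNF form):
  d ∧ v ∧ ¬u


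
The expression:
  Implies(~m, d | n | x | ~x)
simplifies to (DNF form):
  True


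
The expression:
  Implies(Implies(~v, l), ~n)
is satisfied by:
  {v: False, n: False, l: False}
  {l: True, v: False, n: False}
  {v: True, l: False, n: False}
  {l: True, v: True, n: False}
  {n: True, l: False, v: False}


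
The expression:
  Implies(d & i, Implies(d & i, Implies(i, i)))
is always true.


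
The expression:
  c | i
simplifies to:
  c | i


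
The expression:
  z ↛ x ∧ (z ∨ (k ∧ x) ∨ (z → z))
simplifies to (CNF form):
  z ∧ ¬x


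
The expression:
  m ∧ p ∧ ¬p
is never true.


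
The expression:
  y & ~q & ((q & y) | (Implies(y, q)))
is never true.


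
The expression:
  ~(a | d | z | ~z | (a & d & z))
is never true.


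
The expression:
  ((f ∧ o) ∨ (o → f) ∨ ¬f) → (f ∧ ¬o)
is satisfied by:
  {f: True, o: False}


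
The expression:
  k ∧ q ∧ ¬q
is never true.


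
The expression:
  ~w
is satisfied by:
  {w: False}


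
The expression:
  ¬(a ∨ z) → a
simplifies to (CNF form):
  a ∨ z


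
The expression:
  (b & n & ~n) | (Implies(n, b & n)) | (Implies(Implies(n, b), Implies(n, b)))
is always true.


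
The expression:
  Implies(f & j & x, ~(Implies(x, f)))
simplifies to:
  ~f | ~j | ~x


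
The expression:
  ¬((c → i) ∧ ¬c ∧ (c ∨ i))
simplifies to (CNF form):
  c ∨ ¬i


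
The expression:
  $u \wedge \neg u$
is never true.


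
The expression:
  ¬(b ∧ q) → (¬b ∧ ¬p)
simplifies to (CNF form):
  (b ∨ ¬b) ∧ (b ∨ ¬p) ∧ (q ∨ ¬b) ∧ (q ∨ ¬p)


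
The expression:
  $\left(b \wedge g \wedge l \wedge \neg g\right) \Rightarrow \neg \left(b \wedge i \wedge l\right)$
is always true.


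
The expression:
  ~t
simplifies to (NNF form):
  ~t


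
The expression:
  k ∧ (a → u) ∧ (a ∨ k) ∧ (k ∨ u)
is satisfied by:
  {u: True, k: True, a: False}
  {k: True, a: False, u: False}
  {a: True, u: True, k: True}


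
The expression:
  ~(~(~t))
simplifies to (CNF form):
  ~t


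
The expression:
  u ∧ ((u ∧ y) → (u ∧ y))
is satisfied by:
  {u: True}


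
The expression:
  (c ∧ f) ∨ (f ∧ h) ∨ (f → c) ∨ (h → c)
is always true.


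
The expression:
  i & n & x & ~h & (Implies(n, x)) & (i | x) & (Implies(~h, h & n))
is never true.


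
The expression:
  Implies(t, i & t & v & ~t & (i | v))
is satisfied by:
  {t: False}


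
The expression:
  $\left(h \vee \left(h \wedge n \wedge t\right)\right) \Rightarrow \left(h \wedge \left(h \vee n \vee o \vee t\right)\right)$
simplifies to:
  $\text{True}$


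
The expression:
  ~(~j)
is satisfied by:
  {j: True}


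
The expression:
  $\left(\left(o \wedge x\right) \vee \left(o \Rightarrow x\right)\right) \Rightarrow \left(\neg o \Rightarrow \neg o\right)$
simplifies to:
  $\text{True}$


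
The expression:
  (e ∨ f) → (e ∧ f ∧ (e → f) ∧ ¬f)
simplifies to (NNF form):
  ¬e ∧ ¬f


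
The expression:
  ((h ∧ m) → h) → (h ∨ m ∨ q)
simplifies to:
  h ∨ m ∨ q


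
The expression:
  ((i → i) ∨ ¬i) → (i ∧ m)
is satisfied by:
  {m: True, i: True}


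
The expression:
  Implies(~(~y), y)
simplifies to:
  True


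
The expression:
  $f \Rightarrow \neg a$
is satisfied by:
  {a: False, f: False}
  {f: True, a: False}
  {a: True, f: False}


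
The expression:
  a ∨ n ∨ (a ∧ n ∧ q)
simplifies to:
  a ∨ n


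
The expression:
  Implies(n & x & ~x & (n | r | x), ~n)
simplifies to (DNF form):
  True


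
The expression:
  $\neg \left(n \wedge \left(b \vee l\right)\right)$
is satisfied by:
  {b: False, n: False, l: False}
  {l: True, b: False, n: False}
  {b: True, l: False, n: False}
  {l: True, b: True, n: False}
  {n: True, l: False, b: False}


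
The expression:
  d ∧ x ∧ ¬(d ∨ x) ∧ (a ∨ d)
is never true.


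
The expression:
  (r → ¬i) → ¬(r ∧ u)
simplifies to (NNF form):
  i ∨ ¬r ∨ ¬u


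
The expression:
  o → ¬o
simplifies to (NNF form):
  ¬o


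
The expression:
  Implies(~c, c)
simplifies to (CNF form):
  c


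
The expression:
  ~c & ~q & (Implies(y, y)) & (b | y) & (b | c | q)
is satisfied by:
  {b: True, q: False, c: False}


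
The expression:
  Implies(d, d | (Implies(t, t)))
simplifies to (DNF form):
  True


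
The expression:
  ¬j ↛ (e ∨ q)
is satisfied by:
  {q: False, e: False, j: False}


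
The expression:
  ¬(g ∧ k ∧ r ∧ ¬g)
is always true.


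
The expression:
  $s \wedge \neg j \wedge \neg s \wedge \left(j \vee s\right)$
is never true.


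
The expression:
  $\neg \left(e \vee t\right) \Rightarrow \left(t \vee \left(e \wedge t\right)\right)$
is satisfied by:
  {t: True, e: True}
  {t: True, e: False}
  {e: True, t: False}


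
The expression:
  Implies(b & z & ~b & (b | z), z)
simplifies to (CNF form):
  True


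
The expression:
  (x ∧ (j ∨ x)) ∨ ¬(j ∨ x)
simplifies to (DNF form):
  x ∨ ¬j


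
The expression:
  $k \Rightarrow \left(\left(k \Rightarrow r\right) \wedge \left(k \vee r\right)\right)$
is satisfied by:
  {r: True, k: False}
  {k: False, r: False}
  {k: True, r: True}


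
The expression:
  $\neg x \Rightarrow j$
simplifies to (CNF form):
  $j \vee x$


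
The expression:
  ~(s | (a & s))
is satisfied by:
  {s: False}


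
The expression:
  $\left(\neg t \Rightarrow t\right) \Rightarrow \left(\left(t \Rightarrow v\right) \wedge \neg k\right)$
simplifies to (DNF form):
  $\left(v \wedge \neg k\right) \vee \neg t$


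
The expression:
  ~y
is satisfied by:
  {y: False}


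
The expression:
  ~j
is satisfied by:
  {j: False}


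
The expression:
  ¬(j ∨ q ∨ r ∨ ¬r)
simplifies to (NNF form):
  False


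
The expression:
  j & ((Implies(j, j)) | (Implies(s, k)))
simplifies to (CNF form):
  j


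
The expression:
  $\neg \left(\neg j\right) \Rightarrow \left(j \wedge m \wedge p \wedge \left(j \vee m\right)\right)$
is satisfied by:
  {m: True, p: True, j: False}
  {m: True, p: False, j: False}
  {p: True, m: False, j: False}
  {m: False, p: False, j: False}
  {j: True, m: True, p: True}


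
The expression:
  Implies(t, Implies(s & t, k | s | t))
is always true.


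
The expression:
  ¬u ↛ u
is always true.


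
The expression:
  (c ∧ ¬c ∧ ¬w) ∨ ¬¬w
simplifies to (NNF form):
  w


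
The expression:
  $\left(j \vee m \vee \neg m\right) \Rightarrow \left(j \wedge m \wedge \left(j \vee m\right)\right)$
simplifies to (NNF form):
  $j \wedge m$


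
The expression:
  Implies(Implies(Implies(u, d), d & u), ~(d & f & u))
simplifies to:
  ~d | ~f | ~u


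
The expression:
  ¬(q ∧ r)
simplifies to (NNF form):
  ¬q ∨ ¬r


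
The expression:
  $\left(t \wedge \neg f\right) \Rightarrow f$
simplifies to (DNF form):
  $f \vee \neg t$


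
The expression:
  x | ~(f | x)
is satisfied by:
  {x: True, f: False}
  {f: False, x: False}
  {f: True, x: True}


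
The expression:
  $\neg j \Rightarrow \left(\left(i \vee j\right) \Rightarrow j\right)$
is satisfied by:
  {j: True, i: False}
  {i: False, j: False}
  {i: True, j: True}


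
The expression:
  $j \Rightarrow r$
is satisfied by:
  {r: True, j: False}
  {j: False, r: False}
  {j: True, r: True}


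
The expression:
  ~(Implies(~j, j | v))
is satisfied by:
  {v: False, j: False}


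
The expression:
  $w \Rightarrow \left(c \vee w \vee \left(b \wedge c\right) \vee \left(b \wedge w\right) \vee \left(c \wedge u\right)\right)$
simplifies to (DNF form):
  $\text{True}$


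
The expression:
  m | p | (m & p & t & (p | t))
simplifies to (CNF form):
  m | p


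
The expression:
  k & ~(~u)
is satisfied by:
  {u: True, k: True}


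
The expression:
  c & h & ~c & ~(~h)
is never true.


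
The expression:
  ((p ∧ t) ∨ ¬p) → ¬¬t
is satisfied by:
  {t: True, p: True}
  {t: True, p: False}
  {p: True, t: False}


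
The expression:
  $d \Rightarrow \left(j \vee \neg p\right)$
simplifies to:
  $j \vee \neg d \vee \neg p$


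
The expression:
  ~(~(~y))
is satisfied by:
  {y: False}


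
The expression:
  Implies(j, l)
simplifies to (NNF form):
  l | ~j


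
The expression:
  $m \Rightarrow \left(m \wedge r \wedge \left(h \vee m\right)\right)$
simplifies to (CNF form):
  $r \vee \neg m$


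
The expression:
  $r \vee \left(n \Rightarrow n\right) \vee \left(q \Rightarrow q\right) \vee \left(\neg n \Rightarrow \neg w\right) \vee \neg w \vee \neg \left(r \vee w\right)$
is always true.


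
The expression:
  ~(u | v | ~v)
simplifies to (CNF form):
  False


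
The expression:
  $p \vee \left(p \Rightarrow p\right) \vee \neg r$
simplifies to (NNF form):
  $\text{True}$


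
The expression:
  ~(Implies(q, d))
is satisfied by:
  {q: True, d: False}


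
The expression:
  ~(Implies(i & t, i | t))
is never true.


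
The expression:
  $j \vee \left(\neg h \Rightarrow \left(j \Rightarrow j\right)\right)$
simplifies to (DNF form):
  $\text{True}$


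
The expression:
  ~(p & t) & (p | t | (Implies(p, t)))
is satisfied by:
  {p: False, t: False}
  {t: True, p: False}
  {p: True, t: False}


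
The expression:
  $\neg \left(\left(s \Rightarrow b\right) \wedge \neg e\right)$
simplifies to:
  $e \vee \left(s \wedge \neg b\right)$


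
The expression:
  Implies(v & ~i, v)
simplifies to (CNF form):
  True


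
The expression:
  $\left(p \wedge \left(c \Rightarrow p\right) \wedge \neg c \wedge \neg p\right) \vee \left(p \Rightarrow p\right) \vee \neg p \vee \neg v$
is always true.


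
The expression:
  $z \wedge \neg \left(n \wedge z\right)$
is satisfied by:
  {z: True, n: False}


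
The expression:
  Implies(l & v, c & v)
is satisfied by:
  {c: True, l: False, v: False}
  {l: False, v: False, c: False}
  {c: True, v: True, l: False}
  {v: True, l: False, c: False}
  {c: True, l: True, v: False}
  {l: True, c: False, v: False}
  {c: True, v: True, l: True}


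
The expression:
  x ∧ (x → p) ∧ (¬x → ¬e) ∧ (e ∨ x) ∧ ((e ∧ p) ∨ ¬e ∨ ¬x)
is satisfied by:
  {p: True, x: True}


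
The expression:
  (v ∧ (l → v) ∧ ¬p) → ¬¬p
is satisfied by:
  {p: True, v: False}
  {v: False, p: False}
  {v: True, p: True}


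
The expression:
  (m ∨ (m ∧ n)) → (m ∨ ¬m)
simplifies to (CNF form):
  True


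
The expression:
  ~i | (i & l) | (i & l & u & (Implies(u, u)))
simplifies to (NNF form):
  l | ~i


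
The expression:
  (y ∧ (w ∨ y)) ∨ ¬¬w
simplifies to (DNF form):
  w ∨ y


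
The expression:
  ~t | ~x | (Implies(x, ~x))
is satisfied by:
  {t: False, x: False}
  {x: True, t: False}
  {t: True, x: False}


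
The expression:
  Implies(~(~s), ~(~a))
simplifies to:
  a | ~s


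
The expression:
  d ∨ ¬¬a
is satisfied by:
  {a: True, d: True}
  {a: True, d: False}
  {d: True, a: False}


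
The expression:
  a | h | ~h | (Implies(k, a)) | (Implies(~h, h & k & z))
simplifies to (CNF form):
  True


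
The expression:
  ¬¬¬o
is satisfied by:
  {o: False}


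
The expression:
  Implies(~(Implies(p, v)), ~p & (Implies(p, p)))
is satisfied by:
  {v: True, p: False}
  {p: False, v: False}
  {p: True, v: True}


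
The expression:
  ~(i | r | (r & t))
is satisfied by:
  {i: False, r: False}


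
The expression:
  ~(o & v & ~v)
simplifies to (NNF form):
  True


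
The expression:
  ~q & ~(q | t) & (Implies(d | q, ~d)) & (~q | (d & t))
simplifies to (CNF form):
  ~d & ~q & ~t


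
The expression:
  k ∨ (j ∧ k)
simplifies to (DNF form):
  k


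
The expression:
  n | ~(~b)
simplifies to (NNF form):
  b | n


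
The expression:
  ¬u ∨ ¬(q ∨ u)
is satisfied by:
  {u: False}


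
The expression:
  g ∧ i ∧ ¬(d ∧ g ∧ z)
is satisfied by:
  {i: True, g: True, z: False, d: False}
  {i: True, d: True, g: True, z: False}
  {i: True, z: True, g: True, d: False}


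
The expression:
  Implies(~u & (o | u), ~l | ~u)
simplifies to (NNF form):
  True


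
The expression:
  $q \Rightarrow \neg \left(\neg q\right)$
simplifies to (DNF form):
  $\text{True}$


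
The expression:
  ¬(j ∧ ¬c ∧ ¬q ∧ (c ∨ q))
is always true.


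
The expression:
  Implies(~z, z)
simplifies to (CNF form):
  z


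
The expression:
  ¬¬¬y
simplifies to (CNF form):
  ¬y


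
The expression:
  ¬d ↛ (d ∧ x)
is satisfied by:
  {d: False}


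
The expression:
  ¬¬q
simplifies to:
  q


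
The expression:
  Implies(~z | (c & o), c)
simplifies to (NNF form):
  c | z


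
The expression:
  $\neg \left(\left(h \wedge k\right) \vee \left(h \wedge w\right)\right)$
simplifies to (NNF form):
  $\left(\neg k \wedge \neg w\right) \vee \neg h$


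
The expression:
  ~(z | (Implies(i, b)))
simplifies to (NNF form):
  i & ~b & ~z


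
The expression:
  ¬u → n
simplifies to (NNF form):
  n ∨ u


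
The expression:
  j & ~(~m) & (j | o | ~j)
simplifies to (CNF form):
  j & m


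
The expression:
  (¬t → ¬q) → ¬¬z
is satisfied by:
  {q: True, z: True, t: False}
  {z: True, t: False, q: False}
  {q: True, z: True, t: True}
  {z: True, t: True, q: False}
  {q: True, t: False, z: False}


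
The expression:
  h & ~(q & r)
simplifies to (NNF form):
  h & (~q | ~r)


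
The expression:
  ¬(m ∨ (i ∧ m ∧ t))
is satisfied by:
  {m: False}


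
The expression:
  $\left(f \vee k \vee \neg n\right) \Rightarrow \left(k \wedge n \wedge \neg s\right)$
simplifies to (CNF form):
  $n \wedge \left(k \vee \neg f\right) \wedge \left(\neg k \vee \neg s\right)$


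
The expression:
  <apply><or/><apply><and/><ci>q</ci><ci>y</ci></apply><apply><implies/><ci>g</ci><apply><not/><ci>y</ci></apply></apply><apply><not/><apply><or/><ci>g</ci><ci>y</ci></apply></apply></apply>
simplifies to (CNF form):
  <apply><or/><ci>q</ci><apply><not/><ci>g</ci></apply><apply><not/><ci>y</ci></apply></apply>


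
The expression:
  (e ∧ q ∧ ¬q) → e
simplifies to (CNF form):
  True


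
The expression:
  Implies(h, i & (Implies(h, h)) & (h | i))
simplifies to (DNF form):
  i | ~h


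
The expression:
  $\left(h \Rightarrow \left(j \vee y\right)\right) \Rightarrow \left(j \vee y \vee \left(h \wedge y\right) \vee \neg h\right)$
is always true.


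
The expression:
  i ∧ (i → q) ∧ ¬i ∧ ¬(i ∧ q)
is never true.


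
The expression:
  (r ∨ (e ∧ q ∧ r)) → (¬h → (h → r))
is always true.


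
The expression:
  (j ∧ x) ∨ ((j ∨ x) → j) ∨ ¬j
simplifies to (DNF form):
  True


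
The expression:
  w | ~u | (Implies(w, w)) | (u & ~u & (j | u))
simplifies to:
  True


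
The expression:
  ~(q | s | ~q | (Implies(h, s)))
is never true.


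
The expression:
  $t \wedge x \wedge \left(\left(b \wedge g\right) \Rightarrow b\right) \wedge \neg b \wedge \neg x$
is never true.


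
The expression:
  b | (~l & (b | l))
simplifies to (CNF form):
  b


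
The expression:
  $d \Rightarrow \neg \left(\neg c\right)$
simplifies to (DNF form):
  $c \vee \neg d$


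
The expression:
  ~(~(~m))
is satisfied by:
  {m: False}


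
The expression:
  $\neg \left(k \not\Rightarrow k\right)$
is always true.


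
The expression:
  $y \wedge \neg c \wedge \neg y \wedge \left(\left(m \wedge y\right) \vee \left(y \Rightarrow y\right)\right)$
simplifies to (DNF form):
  $\text{False}$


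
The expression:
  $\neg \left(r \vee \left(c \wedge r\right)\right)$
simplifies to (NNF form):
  $\neg r$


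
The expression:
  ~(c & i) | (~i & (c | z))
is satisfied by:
  {c: False, i: False}
  {i: True, c: False}
  {c: True, i: False}


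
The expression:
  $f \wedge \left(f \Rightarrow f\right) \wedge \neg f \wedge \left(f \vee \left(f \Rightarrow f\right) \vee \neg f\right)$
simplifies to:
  $\text{False}$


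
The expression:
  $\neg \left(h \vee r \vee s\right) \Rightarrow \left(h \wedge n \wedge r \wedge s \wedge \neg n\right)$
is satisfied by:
  {r: True, h: True, s: True}
  {r: True, h: True, s: False}
  {r: True, s: True, h: False}
  {r: True, s: False, h: False}
  {h: True, s: True, r: False}
  {h: True, s: False, r: False}
  {s: True, h: False, r: False}


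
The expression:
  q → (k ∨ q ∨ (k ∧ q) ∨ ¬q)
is always true.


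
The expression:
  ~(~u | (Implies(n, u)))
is never true.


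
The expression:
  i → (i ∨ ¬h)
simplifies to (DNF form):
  True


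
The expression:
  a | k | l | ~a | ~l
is always true.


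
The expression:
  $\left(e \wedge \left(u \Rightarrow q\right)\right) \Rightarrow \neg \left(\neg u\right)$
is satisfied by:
  {u: True, e: False}
  {e: False, u: False}
  {e: True, u: True}
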